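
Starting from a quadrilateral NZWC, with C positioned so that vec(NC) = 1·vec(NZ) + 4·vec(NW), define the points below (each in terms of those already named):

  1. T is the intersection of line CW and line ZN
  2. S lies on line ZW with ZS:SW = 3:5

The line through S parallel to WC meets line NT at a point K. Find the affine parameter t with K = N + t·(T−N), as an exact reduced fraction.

t = -3/2

Choose coordinates N = (0, 0), Z = (1, 0), W = (0, 1), C = (1, 4).
1. T is the intersection of line CW and line ZN ⇒ T = (-1/3, 0)
2. S lies on line ZW with ZS:SW = 3:5 ⇒ S = (5/8, 3/8)
through S parallel to WC: direction (1, 3); meets NT at K = (1/2, 0)
K = N + t·(T−N) with t = -3/2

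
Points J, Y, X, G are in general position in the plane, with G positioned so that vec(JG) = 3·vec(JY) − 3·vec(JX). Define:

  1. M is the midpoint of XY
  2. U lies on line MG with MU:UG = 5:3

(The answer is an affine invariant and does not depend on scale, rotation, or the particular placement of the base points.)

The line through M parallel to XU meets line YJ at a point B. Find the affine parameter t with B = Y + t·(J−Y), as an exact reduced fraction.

Set J = (0, 0), Y = (1, 0), X = (0, 1), G = (3, -3); any affine frame gives the same invariant.
1. M is the midpoint of XY ⇒ M = (1/2, 1/2)
2. U lies on line MG with MU:UG = 5:3 ⇒ U = (33/16, -27/16)
through M parallel to XU: direction (33/16, -43/16); meets YJ at B = (38/43, 0)
B = Y + t·(J−Y) with t = 5/43

t = 5/43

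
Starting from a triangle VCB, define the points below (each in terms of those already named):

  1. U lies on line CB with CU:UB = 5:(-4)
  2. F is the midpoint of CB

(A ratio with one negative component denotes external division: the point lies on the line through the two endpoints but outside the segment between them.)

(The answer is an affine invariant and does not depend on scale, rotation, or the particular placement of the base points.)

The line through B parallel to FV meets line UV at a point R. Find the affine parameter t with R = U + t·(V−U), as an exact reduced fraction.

t = 8/9

Assign V = (0, 0), C = (1, 0), B = (0, 1) — the answer is frame-independent, so this choice is without loss of generality.
1. U lies on line CB with CU:UB = 5:(-4) ⇒ U = (-4, 5)
2. F is the midpoint of CB ⇒ F = (1/2, 1/2)
through B parallel to FV: direction (-1/2, -1/2); meets UV at R = (-4/9, 5/9)
R = U + t·(V−U) with t = 8/9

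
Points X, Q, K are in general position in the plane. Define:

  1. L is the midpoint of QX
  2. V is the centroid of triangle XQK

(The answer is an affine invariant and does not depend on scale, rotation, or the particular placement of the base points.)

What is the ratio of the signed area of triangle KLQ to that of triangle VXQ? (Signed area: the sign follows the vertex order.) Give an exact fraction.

Work in coordinates with X = (0, 0), Q = (1, 0), K = (0, 1).
1. L is the midpoint of QX ⇒ L = (1/2, 0)
2. V is the centroid of triangle XQK ⇒ V = (1/3, 1/3)
2·[KLQ] = 1/2, 2·[VXQ] = 1/3
[KLQ]:[VXQ] = 1/2:1/3 = 3/2

[KLQ]:[VXQ] = 3/2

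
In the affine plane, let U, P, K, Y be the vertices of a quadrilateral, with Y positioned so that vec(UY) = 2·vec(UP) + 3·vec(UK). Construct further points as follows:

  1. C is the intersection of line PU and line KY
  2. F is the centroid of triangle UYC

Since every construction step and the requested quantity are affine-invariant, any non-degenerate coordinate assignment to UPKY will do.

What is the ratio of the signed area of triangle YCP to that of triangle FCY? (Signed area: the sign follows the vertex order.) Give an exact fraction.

Choose coordinates U = (0, 0), P = (1, 0), K = (0, 1), Y = (2, 3).
1. C is the intersection of line PU and line KY ⇒ C = (-1, 0)
2. F is the centroid of triangle UYC ⇒ F = (1/3, 1)
2·[YCP] = 6, 2·[FCY] = -1
[YCP]:[FCY] = 6:-1 = -6

[YCP]:[FCY] = -6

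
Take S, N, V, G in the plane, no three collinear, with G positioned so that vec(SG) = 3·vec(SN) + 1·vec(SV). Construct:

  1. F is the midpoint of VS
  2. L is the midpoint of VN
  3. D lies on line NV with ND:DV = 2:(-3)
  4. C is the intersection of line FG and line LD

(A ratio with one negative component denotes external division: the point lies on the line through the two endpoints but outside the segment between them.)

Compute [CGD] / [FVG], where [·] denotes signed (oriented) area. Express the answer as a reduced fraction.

Set S = (0, 0), N = (1, 0), V = (0, 1), G = (3, 1); any affine frame gives the same invariant.
1. F is the midpoint of VS ⇒ F = (0, 1/2)
2. L is the midpoint of VN ⇒ L = (1/2, 1/2)
3. D lies on line NV with ND:DV = 2:(-3) ⇒ D = (3, -2)
4. C is the intersection of line FG and line LD ⇒ C = (3/7, 4/7)
2·[CGD] = -54/7, 2·[FVG] = -3/2
[CGD]:[FVG] = -54/7:-3/2 = 36/7

[CGD]:[FVG] = 36/7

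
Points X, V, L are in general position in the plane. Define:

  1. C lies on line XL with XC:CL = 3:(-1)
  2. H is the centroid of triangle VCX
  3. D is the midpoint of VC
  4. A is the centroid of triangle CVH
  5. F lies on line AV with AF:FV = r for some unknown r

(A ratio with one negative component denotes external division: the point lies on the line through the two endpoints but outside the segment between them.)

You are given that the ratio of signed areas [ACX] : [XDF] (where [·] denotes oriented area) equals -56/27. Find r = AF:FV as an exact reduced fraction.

Assign X = (0, 0), V = (1, 0), L = (0, 1) — the answer is frame-independent, so this choice is without loss of generality.
1. C lies on line XL with XC:CL = 3:(-1) ⇒ C = (0, 3/2)
2. H is the centroid of triangle VCX ⇒ H = (1/3, 1/2)
3. D is the midpoint of VC ⇒ D = (1/2, 3/4)
4. A is the centroid of triangle CVH ⇒ A = (4/9, 2/3)
5. With AF:FV = r, write λ = r/(r+1) so F = A + λ·(V−A); F is affine-linear in λ
Every point depending on F is an affine combination of F and λ-independent points, so each such coordinate is linear in λ; the λ² term in each signed area is a multiple of (V−A)×(V−A) = 0, so 2·[ACX] and 2·[XDF] are each linear in λ. Evaluating at λ=0 and λ=1:
  2·[ACX] = 2/3,   2·[XDF] = -3/4·λ
So [ACX]:[XDF] = (2/3) / (-3/4·λ). Setting this equal to -56/27:
  2/3 = -56/27·(-3/4·λ)  ⇒  λ = 3/7
Then r = λ/(1−λ) = (3/7)/(4/7) = 3/4. Check: with r = 3/4, F = (43/63, 8/21) and [ACX]:[XDF] = -56/27 as required.

r = 3/4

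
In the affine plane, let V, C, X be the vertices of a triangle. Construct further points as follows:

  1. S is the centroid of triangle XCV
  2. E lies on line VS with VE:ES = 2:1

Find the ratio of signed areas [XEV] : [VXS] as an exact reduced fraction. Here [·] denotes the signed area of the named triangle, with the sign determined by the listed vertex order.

Work in coordinates with V = (0, 0), C = (1, 0), X = (0, 1).
1. S is the centroid of triangle XCV ⇒ S = (1/3, 1/3)
2. E lies on line VS with VE:ES = 2:1 ⇒ E = (2/9, 2/9)
2·[XEV] = -2/9, 2·[VXS] = -1/3
[XEV]:[VXS] = -2/9:-1/3 = 2/3

[XEV]:[VXS] = 2/3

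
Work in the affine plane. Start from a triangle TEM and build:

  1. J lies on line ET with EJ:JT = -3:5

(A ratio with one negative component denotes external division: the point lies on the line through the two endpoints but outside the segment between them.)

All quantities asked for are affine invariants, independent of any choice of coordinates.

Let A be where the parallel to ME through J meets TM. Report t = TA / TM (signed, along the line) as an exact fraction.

t = 5/2

Work in coordinates with T = (0, 0), E = (1, 0), M = (0, 1).
1. J lies on line ET with EJ:JT = -3:5 ⇒ J = (5/2, 0)
through J parallel to ME: direction (1, -1); meets TM at A = (0, 5/2)
A = T + t·(M−T) with t = 5/2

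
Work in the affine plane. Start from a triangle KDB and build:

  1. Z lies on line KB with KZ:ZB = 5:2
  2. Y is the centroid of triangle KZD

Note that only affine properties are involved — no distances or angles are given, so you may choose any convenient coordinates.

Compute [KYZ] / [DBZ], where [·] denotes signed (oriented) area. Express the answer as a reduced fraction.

[KYZ]:[DBZ] = 5/6

Assign K = (0, 0), D = (1, 0), B = (0, 1) — the answer is frame-independent, so this choice is without loss of generality.
1. Z lies on line KB with KZ:ZB = 5:2 ⇒ Z = (0, 5/7)
2. Y is the centroid of triangle KZD ⇒ Y = (1/3, 5/21)
2·[KYZ] = 5/21, 2·[DBZ] = 2/7
[KYZ]:[DBZ] = 5/21:2/7 = 5/6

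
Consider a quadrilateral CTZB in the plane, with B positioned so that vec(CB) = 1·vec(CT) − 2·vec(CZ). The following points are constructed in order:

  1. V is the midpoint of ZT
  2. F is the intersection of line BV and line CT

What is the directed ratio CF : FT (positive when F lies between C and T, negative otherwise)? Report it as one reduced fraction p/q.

Choose coordinates C = (0, 0), T = (1, 0), Z = (0, 1), B = (1, -2).
1. V is the midpoint of ZT ⇒ V = (1/2, 1/2)
2. F is the intersection of line BV and line CT ⇒ F = (3/5, 0)
F = C + t·(T−C) with t = 3/5, so CF:FT = t:(1−t) = 3/5:2/5

CF:FT = 3/2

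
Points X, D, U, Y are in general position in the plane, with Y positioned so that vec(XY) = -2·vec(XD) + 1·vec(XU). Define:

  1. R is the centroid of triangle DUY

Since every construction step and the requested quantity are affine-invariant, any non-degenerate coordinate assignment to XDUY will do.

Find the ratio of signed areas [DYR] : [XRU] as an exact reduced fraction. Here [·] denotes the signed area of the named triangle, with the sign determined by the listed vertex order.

[DYR]:[XRU] = 2

Assign X = (0, 0), D = (1, 0), U = (0, 1), Y = (-2, 1) — the answer is frame-independent, so this choice is without loss of generality.
1. R is the centroid of triangle DUY ⇒ R = (-1/3, 2/3)
2·[DYR] = -2/3, 2·[XRU] = -1/3
[DYR]:[XRU] = -2/3:-1/3 = 2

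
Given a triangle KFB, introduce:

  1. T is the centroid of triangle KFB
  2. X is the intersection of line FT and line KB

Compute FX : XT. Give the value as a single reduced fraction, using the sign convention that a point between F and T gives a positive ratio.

Assign K = (0, 0), F = (1, 0), B = (0, 1) — the answer is frame-independent, so this choice is without loss of generality.
1. T is the centroid of triangle KFB ⇒ T = (1/3, 1/3)
2. X is the intersection of line FT and line KB ⇒ X = (0, 1/2)
X = F + t·(T−F) with t = 3/2, so FX:XT = t:(1−t) = 3/2:-1/2

FX:XT = -3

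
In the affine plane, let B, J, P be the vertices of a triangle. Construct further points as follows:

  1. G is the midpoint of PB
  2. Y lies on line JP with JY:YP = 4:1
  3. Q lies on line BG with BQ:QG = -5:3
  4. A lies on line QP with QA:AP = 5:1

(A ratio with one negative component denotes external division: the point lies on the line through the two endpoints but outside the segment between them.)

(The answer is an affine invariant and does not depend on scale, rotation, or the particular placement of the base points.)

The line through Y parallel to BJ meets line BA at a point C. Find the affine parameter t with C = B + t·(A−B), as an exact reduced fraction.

Work in coordinates with B = (0, 0), J = (1, 0), P = (0, 1).
1. G is the midpoint of PB ⇒ G = (0, 1/2)
2. Y lies on line JP with JY:YP = 4:1 ⇒ Y = (1/5, 4/5)
3. Q lies on line BG with BQ:QG = -5:3 ⇒ Q = (0, 5/4)
4. A lies on line QP with QA:AP = 5:1 ⇒ A = (0, 25/24)
through Y parallel to BJ: direction (1, 0); meets BA at C = (0, 4/5)
C = B + t·(A−B) with t = 96/125

t = 96/125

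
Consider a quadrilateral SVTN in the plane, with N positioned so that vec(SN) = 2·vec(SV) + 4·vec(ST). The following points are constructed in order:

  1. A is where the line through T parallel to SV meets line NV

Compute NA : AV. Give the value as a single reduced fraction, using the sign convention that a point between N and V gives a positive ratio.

Work in coordinates with S = (0, 0), V = (1, 0), T = (0, 1), N = (2, 4).
1. A is where the line through T parallel to SV meets line NV ⇒ A = (5/4, 1)
A = N + t·(V−N) with t = 3/4, so NA:AV = t:(1−t) = 3/4:1/4

NA:AV = 3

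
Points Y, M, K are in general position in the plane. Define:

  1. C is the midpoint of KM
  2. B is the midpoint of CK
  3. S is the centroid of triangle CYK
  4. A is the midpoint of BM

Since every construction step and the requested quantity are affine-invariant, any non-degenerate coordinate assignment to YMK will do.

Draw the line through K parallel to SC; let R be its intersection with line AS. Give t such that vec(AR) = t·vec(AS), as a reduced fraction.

t = 5

Assign Y = (0, 0), M = (1, 0), K = (0, 1) — the answer is frame-independent, so this choice is without loss of generality.
1. C is the midpoint of KM ⇒ C = (1/2, 1/2)
2. B is the midpoint of CK ⇒ B = (1/4, 3/4)
3. S is the centroid of triangle CYK ⇒ S = (1/6, 1/2)
4. A is the midpoint of BM ⇒ A = (5/8, 3/8)
through K parallel to SC: direction (1/3, 0); meets AS at R = (-5/3, 1)
R = A + t·(S−A) with t = 5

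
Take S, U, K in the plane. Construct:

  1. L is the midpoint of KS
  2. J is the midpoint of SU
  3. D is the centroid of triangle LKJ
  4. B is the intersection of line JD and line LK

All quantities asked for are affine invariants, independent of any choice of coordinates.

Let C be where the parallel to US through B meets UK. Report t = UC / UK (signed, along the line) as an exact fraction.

t = 3/4

Choose coordinates S = (0, 0), U = (1, 0), K = (0, 1).
1. L is the midpoint of KS ⇒ L = (0, 1/2)
2. J is the midpoint of SU ⇒ J = (1/2, 0)
3. D is the centroid of triangle LKJ ⇒ D = (1/6, 1/2)
4. B is the intersection of line JD and line LK ⇒ B = (0, 3/4)
through B parallel to US: direction (-1, 0); meets UK at C = (1/4, 3/4)
C = U + t·(K−U) with t = 3/4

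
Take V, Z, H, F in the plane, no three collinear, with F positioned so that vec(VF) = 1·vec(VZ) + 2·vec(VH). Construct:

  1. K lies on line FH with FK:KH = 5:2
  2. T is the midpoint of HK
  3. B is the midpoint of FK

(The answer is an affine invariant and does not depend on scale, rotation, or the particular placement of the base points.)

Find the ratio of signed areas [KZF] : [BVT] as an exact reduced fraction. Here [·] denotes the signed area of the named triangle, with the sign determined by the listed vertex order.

Set V = (0, 0), Z = (1, 0), H = (0, 1), F = (1, 2); any affine frame gives the same invariant.
1. K lies on line FH with FK:KH = 5:2 ⇒ K = (2/7, 9/7)
2. T is the midpoint of HK ⇒ T = (1/7, 8/7)
3. B is the midpoint of FK ⇒ B = (9/14, 23/14)
2·[KZF] = 10/7, 2·[BVT] = -1/2
[KZF]:[BVT] = 10/7:-1/2 = -20/7

[KZF]:[BVT] = -20/7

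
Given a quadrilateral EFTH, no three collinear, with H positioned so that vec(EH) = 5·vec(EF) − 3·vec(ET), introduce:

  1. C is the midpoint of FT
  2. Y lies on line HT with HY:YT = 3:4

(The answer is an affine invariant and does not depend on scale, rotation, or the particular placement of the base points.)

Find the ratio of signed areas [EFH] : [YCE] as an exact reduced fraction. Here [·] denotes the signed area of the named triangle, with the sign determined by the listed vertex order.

Work in coordinates with E = (0, 0), F = (1, 0), T = (0, 1), H = (5, -3).
1. C is the midpoint of FT ⇒ C = (1/2, 1/2)
2. Y lies on line HT with HY:YT = 3:4 ⇒ Y = (20/7, -9/7)
2·[EFH] = -3, 2·[YCE] = 29/14
[EFH]:[YCE] = -3:29/14 = -42/29

[EFH]:[YCE] = -42/29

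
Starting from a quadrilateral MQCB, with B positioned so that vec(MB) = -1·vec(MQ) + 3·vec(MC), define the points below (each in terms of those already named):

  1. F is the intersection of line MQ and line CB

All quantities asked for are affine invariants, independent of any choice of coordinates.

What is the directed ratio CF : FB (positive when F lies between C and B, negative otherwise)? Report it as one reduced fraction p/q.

Choose coordinates M = (0, 0), Q = (1, 0), C = (0, 1), B = (-1, 3).
1. F is the intersection of line MQ and line CB ⇒ F = (1/2, 0)
F = C + t·(B−C) with t = -1/2, so CF:FB = t:(1−t) = -1/2:3/2

CF:FB = -1/3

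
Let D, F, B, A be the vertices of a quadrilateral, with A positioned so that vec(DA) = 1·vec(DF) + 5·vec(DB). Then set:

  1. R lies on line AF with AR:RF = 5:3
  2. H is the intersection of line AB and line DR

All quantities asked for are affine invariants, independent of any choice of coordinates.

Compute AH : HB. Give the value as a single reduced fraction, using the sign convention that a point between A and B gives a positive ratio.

Set D = (0, 0), F = (1, 0), B = (0, 1), A = (1, 5); any affine frame gives the same invariant.
1. R lies on line AF with AR:RF = 5:3 ⇒ R = (1, 15/8)
2. H is the intersection of line AB and line DR ⇒ H = (-8/17, -15/17)
H = A + t·(B−A) with t = 25/17, so AH:HB = t:(1−t) = 25/17:-8/17

AH:HB = -25/8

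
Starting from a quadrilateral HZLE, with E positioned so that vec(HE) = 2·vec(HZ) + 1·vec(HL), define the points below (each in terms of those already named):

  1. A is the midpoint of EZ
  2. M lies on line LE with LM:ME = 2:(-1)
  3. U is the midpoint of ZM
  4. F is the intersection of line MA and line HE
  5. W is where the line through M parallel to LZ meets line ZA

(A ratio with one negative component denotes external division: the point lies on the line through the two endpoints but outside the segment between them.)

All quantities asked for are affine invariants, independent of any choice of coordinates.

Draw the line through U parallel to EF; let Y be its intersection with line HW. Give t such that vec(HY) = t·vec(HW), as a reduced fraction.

t = -3/2

Choose coordinates H = (0, 0), Z = (1, 0), L = (0, 1), E = (2, 1).
1. A is the midpoint of EZ ⇒ A = (3/2, 1/2)
2. M lies on line LE with LM:ME = 2:(-1) ⇒ M = (4, 1)
3. U is the midpoint of ZM ⇒ U = (5/2, 1/2)
4. F is the intersection of line MA and line HE ⇒ F = (2/3, 1/3)
5. W is where the line through M parallel to LZ meets line ZA ⇒ W = (3, 2)
through U parallel to EF: direction (-4/3, -2/3); meets HW at Y = (-9/2, -3)
Y = H + t·(W−H) with t = -3/2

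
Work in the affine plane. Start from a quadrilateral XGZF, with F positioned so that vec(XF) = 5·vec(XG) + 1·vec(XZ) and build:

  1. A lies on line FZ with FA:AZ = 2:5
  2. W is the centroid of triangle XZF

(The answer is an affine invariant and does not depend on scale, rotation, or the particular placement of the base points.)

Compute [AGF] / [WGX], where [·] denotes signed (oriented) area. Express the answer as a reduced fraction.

Work in coordinates with X = (0, 0), G = (1, 0), Z = (0, 1), F = (5, 1).
1. A lies on line FZ with FA:AZ = 2:5 ⇒ A = (25/7, 1)
2. W is the centroid of triangle XZF ⇒ W = (5/3, 2/3)
2·[AGF] = 10/7, 2·[WGX] = -2/3
[AGF]:[WGX] = 10/7:-2/3 = -15/7

[AGF]:[WGX] = -15/7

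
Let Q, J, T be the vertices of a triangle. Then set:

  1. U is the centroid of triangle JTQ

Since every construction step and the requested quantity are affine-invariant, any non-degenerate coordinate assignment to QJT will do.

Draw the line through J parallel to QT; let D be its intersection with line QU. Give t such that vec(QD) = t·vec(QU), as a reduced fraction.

Work in coordinates with Q = (0, 0), J = (1, 0), T = (0, 1).
1. U is the centroid of triangle JTQ ⇒ U = (1/3, 1/3)
through J parallel to QT: direction (0, 1); meets QU at D = (1, 1)
D = Q + t·(U−Q) with t = 3

t = 3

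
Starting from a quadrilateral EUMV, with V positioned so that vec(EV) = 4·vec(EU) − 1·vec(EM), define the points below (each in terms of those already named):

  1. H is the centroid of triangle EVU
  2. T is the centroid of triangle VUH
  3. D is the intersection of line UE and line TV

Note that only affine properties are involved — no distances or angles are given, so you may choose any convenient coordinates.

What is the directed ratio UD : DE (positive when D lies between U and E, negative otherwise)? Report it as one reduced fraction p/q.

Choose coordinates E = (0, 0), U = (1, 0), M = (0, 1), V = (4, -1).
1. H is the centroid of triangle EVU ⇒ H = (5/3, -1/3)
2. T is the centroid of triangle VUH ⇒ T = (20/9, -4/9)
3. D is the intersection of line UE and line TV ⇒ D = (4/5, 0)
D = U + t·(E−U) with t = 1/5, so UD:DE = t:(1−t) = 1/5:4/5

UD:DE = 1/4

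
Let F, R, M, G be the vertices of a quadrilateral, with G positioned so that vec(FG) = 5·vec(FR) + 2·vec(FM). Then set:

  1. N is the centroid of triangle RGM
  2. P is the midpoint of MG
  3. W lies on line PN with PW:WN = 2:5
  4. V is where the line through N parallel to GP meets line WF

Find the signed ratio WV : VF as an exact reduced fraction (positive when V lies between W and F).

Choose coordinates F = (0, 0), R = (1, 0), M = (0, 1), G = (5, 2).
1. N is the centroid of triangle RGM ⇒ N = (2, 1)
2. P is the midpoint of MG ⇒ P = (5/2, 3/2)
3. W lies on line PN with PW:WN = 2:5 ⇒ W = (33/14, 19/14)
4. V is where the line through N parallel to GP meets line WF ⇒ V = (99/62, 57/62)
V = W + t·(F−W) with t = 10/31, so WV:VF = t:(1−t) = 10/31:21/31

WV:VF = 10/21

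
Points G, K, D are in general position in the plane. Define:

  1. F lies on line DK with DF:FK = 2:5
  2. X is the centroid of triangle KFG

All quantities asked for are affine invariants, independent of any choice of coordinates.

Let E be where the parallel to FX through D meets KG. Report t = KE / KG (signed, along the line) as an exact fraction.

t = 7/10

Work in coordinates with G = (0, 0), K = (1, 0), D = (0, 1).
1. F lies on line DK with DF:FK = 2:5 ⇒ F = (2/7, 5/7)
2. X is the centroid of triangle KFG ⇒ X = (3/7, 5/21)
through D parallel to FX: direction (1/7, -10/21); meets KG at E = (3/10, 0)
E = K + t·(G−K) with t = 7/10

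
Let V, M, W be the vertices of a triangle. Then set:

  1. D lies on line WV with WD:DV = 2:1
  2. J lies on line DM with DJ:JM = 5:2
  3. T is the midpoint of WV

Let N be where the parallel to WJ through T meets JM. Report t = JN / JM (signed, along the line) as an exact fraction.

t = -15/8

Choose coordinates V = (0, 0), M = (1, 0), W = (0, 1).
1. D lies on line WV with WD:DV = 2:1 ⇒ D = (0, 1/3)
2. J lies on line DM with DJ:JM = 5:2 ⇒ J = (5/7, 2/21)
3. T is the midpoint of WV ⇒ T = (0, 1/2)
through T parallel to WJ: direction (5/7, -19/21); meets JM at N = (5/28, 23/84)
N = J + t·(M−J) with t = -15/8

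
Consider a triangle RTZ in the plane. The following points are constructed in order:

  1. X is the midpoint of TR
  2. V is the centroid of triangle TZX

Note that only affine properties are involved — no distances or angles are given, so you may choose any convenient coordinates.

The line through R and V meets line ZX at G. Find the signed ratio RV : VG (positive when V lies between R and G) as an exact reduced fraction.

Work in coordinates with R = (0, 0), T = (1, 0), Z = (0, 1).
1. X is the midpoint of TR ⇒ X = (1/2, 0)
2. V is the centroid of triangle TZX ⇒ V = (1/2, 1/3)
line RV meets ZX at G = (3/8, 1/4)
V = R + t·(G−R) with t = 4/3, so RV:VG = 4/3:-1/3

RV:VG = -4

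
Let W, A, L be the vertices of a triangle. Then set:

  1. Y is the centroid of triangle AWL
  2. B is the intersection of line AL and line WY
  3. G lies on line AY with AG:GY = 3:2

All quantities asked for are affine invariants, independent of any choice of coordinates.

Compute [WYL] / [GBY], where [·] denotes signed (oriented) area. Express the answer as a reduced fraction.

[WYL]:[GBY] = 5

Assign W = (0, 0), A = (1, 0), L = (0, 1) — the answer is frame-independent, so this choice is without loss of generality.
1. Y is the centroid of triangle AWL ⇒ Y = (1/3, 1/3)
2. B is the intersection of line AL and line WY ⇒ B = (1/2, 1/2)
3. G lies on line AY with AG:GY = 3:2 ⇒ G = (3/5, 1/5)
2·[WYL] = 1/3, 2·[GBY] = 1/15
[WYL]:[GBY] = 1/3:1/15 = 5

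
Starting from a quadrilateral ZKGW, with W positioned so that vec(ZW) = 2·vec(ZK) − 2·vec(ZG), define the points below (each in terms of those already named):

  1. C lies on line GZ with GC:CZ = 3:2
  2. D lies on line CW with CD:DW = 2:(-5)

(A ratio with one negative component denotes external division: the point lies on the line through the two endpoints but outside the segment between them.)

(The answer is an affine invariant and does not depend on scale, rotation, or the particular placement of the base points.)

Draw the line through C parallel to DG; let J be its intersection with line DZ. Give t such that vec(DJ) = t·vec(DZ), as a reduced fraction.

Choose coordinates Z = (0, 0), K = (1, 0), G = (0, 1), W = (2, -2).
1. C lies on line GZ with GC:CZ = 3:2 ⇒ C = (0, 2/5)
2. D lies on line CW with CD:DW = 2:(-5) ⇒ D = (-4/3, 2)
through C parallel to DG: direction (4/3, -1); meets DZ at J = (-8/15, 4/5)
J = D + t·(Z−D) with t = 3/5

t = 3/5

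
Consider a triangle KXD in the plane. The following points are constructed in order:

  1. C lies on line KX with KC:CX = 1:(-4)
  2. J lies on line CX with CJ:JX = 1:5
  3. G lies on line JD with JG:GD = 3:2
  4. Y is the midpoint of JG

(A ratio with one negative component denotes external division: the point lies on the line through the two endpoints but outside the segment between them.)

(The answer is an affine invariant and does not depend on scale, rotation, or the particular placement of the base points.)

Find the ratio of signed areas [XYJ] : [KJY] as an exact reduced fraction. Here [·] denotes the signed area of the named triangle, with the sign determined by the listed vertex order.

Choose coordinates K = (0, 0), X = (1, 0), D = (0, 1).
1. C lies on line KX with KC:CX = 1:(-4) ⇒ C = (-1/3, 0)
2. J lies on line CX with CJ:JX = 1:5 ⇒ J = (-1/9, 0)
3. G lies on line JD with JG:GD = 3:2 ⇒ G = (-2/45, 3/5)
4. Y is the midpoint of JG ⇒ Y = (-7/90, 3/10)
2·[XYJ] = 1/3, 2·[KJY] = -1/30
[XYJ]:[KJY] = 1/3:-1/30 = -10

[XYJ]:[KJY] = -10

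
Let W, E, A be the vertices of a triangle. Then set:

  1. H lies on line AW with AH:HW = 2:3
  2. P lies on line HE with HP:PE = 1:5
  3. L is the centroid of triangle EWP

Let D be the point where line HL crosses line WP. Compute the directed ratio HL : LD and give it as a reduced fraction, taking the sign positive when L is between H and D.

HL:LD = -8/5

Set W = (0, 0), E = (1, 0), A = (0, 1); any affine frame gives the same invariant.
1. H lies on line AW with AH:HW = 2:3 ⇒ H = (0, 3/5)
2. P lies on line HE with HP:PE = 1:5 ⇒ P = (1/6, 1/2)
3. L is the centroid of triangle EWP ⇒ L = (7/18, 1/6)
line HL meets WP at D = (7/48, 7/16)
L = H + t·(D−H) with t = 8/3, so HL:LD = 8/3:-5/3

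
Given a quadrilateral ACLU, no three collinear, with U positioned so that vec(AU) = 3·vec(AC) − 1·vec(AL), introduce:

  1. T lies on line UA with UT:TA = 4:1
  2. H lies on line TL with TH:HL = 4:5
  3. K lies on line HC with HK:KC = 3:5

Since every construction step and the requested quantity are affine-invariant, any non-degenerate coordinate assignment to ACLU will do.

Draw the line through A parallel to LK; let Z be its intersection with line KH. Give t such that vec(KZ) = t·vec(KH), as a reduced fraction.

Work in coordinates with A = (0, 0), C = (1, 0), L = (0, 1), U = (3, -1).
1. T lies on line UA with UT:TA = 4:1 ⇒ T = (3/5, -1/5)
2. H lies on line TL with TH:HL = 4:5 ⇒ H = (1/3, 1/3)
3. K lies on line HC with HK:KC = 3:5 ⇒ K = (7/12, 5/24)
through A parallel to LK: direction (7/12, -19/24); meets KH at Z = (-7/12, 19/24)
Z = K + t·(H−K) with t = 14/3

t = 14/3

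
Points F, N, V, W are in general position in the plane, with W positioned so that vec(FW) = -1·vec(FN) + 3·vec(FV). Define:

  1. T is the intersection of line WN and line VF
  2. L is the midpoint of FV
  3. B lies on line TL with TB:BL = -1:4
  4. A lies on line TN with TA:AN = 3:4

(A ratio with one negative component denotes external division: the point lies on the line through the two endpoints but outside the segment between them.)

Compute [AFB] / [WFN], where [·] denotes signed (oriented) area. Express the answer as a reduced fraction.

[AFB]:[WFN] = -11/42

Choose coordinates F = (0, 0), N = (1, 0), V = (0, 1), W = (-1, 3).
1. T is the intersection of line WN and line VF ⇒ T = (0, 3/2)
2. L is the midpoint of FV ⇒ L = (0, 1/2)
3. B lies on line TL with TB:BL = -1:4 ⇒ B = (0, 11/6)
4. A lies on line TN with TA:AN = 3:4 ⇒ A = (3/7, 6/7)
2·[AFB] = -11/14, 2·[WFN] = 3
[AFB]:[WFN] = -11/14:3 = -11/42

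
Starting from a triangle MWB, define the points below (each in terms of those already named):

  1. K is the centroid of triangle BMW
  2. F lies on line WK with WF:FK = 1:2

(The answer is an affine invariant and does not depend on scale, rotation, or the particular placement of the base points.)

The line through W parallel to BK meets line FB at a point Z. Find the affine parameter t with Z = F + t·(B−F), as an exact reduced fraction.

t = -1/2

Work in coordinates with M = (0, 0), W = (1, 0), B = (0, 1).
1. K is the centroid of triangle BMW ⇒ K = (1/3, 1/3)
2. F lies on line WK with WF:FK = 1:2 ⇒ F = (7/9, 1/9)
through W parallel to BK: direction (1/3, -2/3); meets FB at Z = (7/6, -1/3)
Z = F + t·(B−F) with t = -1/2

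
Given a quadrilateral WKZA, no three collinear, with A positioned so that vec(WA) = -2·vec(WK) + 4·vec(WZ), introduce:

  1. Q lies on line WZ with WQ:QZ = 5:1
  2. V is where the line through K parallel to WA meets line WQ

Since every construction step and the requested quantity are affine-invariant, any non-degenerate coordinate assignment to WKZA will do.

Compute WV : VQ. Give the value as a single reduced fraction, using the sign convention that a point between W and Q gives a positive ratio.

Assign W = (0, 0), K = (1, 0), Z = (0, 1), A = (-2, 4) — the answer is frame-independent, so this choice is without loss of generality.
1. Q lies on line WZ with WQ:QZ = 5:1 ⇒ Q = (0, 5/6)
2. V is where the line through K parallel to WA meets line WQ ⇒ V = (0, 2)
V = W + t·(Q−W) with t = 12/5, so WV:VQ = t:(1−t) = 12/5:-7/5

WV:VQ = -12/7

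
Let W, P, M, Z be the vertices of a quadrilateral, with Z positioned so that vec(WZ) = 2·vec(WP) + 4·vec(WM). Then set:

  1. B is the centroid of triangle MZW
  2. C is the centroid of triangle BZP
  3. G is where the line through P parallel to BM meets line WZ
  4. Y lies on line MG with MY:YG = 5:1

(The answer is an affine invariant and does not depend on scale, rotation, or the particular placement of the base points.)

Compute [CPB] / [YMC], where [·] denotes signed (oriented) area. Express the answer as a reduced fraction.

[CPB]:[YMC] = 54/125

Choose coordinates W = (0, 0), P = (1, 0), M = (0, 1), Z = (2, 4).
1. B is the centroid of triangle MZW ⇒ B = (2/3, 5/3)
2. C is the centroid of triangle BZP ⇒ C = (11/9, 17/9)
3. G is where the line through P parallel to BM meets line WZ ⇒ G = (-1, -2)
4. Y lies on line MG with MY:YG = 5:1 ⇒ Y = (-5/6, -3/2)
2·[CPB] = -1, 2·[YMC] = -125/54
[CPB]:[YMC] = -1:-125/54 = 54/125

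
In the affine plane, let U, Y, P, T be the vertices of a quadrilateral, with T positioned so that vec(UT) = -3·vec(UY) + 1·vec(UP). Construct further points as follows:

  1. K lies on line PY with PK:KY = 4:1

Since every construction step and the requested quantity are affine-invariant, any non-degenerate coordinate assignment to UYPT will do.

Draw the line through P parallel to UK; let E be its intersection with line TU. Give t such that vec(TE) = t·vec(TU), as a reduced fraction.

Set U = (0, 0), Y = (1, 0), P = (0, 1), T = (-3, 1); any affine frame gives the same invariant.
1. K lies on line PY with PK:KY = 4:1 ⇒ K = (4/5, 1/5)
through P parallel to UK: direction (4/5, 1/5); meets TU at E = (-12/7, 4/7)
E = T + t·(U−T) with t = 3/7

t = 3/7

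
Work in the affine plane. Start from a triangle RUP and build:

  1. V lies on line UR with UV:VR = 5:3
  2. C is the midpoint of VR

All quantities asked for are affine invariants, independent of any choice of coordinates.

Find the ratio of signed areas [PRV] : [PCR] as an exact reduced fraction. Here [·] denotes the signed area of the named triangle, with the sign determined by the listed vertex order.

[PRV]:[PCR] = -2

Set R = (0, 0), U = (1, 0), P = (0, 1); any affine frame gives the same invariant.
1. V lies on line UR with UV:VR = 5:3 ⇒ V = (3/8, 0)
2. C is the midpoint of VR ⇒ C = (3/16, 0)
2·[PRV] = 3/8, 2·[PCR] = -3/16
[PRV]:[PCR] = 3/8:-3/16 = -2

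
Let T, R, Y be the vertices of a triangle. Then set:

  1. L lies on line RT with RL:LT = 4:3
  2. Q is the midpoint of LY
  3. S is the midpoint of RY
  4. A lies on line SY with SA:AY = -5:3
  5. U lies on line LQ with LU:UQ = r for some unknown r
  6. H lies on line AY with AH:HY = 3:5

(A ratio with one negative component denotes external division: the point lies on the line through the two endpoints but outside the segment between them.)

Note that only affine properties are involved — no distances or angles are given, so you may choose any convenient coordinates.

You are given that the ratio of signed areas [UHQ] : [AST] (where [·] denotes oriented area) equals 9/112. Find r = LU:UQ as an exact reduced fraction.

r = 1/3

Set T = (0, 0), R = (1, 0), Y = (0, 1); any affine frame gives the same invariant.
1. L lies on line RT with RL:LT = 4:3 ⇒ L = (3/7, 0)
2. Q is the midpoint of LY ⇒ Q = (3/14, 1/2)
3. S is the midpoint of RY ⇒ S = (1/2, 1/2)
4. A lies on line SY with SA:AY = -5:3 ⇒ A = (-3/4, 7/4)
5. With LU:UQ = r, write λ = r/(r+1) so U = L + λ·(Q−L); U is affine-linear in λ
6. H lies on line AY with AH:HY = 3:5 ⇒ H = (-15/32, 47/32)
Every point depending on U is an affine combination of U and λ-independent points, so each such coordinate is linear in λ; the λ² term in each signed area is a multiple of (Q−L)×(Q−L) = 0, so 2·[UHQ] and 2·[AST] are each linear in λ. Evaluating at λ=0 and λ=1:
  2·[UHQ] = 15/112·λ − 15/112,   2·[AST] = -5/4
So [UHQ]:[AST] = (15/112·λ − 15/112) / (-5/4). Setting this equal to 9/112:
  15/112·λ − 15/112 = 9/112·(-5/4)  ⇒  λ = 1/4
Then r = λ/(1−λ) = (1/4)/(3/4) = 1/3. Check: with r = 1/3, U = (3/8, 1/8) and [UHQ]:[AST] = 9/112 as required.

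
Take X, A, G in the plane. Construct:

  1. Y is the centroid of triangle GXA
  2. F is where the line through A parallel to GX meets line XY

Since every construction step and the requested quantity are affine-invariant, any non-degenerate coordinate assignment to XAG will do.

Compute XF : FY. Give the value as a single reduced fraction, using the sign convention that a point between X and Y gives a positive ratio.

Set X = (0, 0), A = (1, 0), G = (0, 1); any affine frame gives the same invariant.
1. Y is the centroid of triangle GXA ⇒ Y = (1/3, 1/3)
2. F is where the line through A parallel to GX meets line XY ⇒ F = (1, 1)
F = X + t·(Y−X) with t = 3, so XF:FY = t:(1−t) = 3:-2

XF:FY = -3/2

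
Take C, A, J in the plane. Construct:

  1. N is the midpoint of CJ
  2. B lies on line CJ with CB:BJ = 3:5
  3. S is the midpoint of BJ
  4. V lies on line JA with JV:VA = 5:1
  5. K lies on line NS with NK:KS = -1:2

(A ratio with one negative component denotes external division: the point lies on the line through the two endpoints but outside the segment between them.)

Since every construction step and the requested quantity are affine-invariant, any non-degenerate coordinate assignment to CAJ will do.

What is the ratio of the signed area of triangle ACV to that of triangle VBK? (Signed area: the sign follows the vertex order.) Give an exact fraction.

Assign C = (0, 0), A = (1, 0), J = (0, 1) — the answer is frame-independent, so this choice is without loss of generality.
1. N is the midpoint of CJ ⇒ N = (0, 1/2)
2. B lies on line CJ with CB:BJ = 3:5 ⇒ B = (0, 3/8)
3. S is the midpoint of BJ ⇒ S = (0, 11/16)
4. V lies on line JA with JV:VA = 5:1 ⇒ V = (5/6, 1/6)
5. K lies on line NS with NK:KS = -1:2 ⇒ K = (0, 5/16)
2·[ACV] = -1/6, 2·[VBK] = 5/96
[ACV]:[VBK] = -1/6:5/96 = -16/5

[ACV]:[VBK] = -16/5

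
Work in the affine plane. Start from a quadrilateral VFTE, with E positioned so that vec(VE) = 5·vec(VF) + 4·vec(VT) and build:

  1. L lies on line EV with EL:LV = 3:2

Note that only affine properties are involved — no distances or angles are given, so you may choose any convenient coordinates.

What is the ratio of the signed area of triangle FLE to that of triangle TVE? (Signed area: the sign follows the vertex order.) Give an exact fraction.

[FLE]:[TVE] = -12/25

Choose coordinates V = (0, 0), F = (1, 0), T = (0, 1), E = (5, 4).
1. L lies on line EV with EL:LV = 3:2 ⇒ L = (2, 8/5)
2·[FLE] = -12/5, 2·[TVE] = 5
[FLE]:[TVE] = -12/5:5 = -12/25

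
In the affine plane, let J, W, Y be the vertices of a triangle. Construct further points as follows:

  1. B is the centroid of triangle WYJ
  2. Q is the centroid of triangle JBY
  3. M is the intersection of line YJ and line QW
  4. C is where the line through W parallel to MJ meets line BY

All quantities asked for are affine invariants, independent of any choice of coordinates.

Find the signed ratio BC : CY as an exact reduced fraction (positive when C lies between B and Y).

BC:CY = -2/3

Choose coordinates J = (0, 0), W = (1, 0), Y = (0, 1).
1. B is the centroid of triangle WYJ ⇒ B = (1/3, 1/3)
2. Q is the centroid of triangle JBY ⇒ Q = (1/9, 4/9)
3. M is the intersection of line YJ and line QW ⇒ M = (0, 1/2)
4. C is where the line through W parallel to MJ meets line BY ⇒ C = (1, -1)
C = B + t·(Y−B) with t = -2, so BC:CY = t:(1−t) = -2:3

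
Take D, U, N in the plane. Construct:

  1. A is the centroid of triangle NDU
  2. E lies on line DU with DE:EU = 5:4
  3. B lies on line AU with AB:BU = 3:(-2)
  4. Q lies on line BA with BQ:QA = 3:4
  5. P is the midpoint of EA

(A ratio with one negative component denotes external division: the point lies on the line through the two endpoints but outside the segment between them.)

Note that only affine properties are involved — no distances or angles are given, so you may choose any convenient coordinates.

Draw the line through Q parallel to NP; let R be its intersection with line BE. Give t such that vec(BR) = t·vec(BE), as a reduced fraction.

Work in coordinates with D = (0, 0), U = (1, 0), N = (0, 1).
1. A is the centroid of triangle NDU ⇒ A = (1/3, 1/3)
2. E lies on line DU with DE:EU = 5:4 ⇒ E = (5/9, 0)
3. B lies on line AU with AB:BU = 3:(-2) ⇒ B = (7/3, -2/3)
4. Q lies on line BA with BQ:QA = 3:4 ⇒ Q = (31/21, -5/21)
5. P is the midpoint of EA ⇒ P = (4/9, 1/6)
through Q parallel to NP: direction (4/9, -5/6); meets BE at R = (65/42, -125/336)
R = B + t·(E−B) with t = 99/224

t = 99/224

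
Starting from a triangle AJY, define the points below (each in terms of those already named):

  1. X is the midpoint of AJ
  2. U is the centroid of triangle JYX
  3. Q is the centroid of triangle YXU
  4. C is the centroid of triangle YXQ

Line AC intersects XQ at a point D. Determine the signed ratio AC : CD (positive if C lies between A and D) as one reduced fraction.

Work in coordinates with A = (0, 0), J = (1, 0), Y = (0, 1).
1. X is the midpoint of AJ ⇒ X = (1/2, 0)
2. U is the centroid of triangle JYX ⇒ U = (1/2, 1/3)
3. Q is the centroid of triangle YXU ⇒ Q = (1/3, 4/9)
4. C is the centroid of triangle YXQ ⇒ C = (5/18, 13/27)
line AC meets XQ at D = (10/33, 52/99)
C = A + t·(D−A) with t = 11/12, so AC:CD = 11/12:1/12

AC:CD = 11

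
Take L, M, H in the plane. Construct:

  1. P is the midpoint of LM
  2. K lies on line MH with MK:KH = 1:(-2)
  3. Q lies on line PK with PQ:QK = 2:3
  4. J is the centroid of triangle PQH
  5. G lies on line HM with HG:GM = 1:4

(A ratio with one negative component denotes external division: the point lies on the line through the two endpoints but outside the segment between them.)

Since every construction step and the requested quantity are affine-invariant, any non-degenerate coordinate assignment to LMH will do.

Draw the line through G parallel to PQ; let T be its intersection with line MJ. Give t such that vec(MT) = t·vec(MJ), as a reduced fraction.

t = -12/5

Choose coordinates L = (0, 0), M = (1, 0), H = (0, 1).
1. P is the midpoint of LM ⇒ P = (1/2, 0)
2. K lies on line MH with MK:KH = 1:(-2) ⇒ K = (2, -1)
3. Q lies on line PK with PQ:QK = 2:3 ⇒ Q = (11/10, -2/5)
4. J is the centroid of triangle PQH ⇒ J = (8/15, 1/5)
5. G lies on line HM with HG:GM = 1:4 ⇒ G = (1/5, 4/5)
through G parallel to PQ: direction (3/5, -2/5); meets MJ at T = (53/25, -12/25)
T = M + t·(J−M) with t = -12/5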